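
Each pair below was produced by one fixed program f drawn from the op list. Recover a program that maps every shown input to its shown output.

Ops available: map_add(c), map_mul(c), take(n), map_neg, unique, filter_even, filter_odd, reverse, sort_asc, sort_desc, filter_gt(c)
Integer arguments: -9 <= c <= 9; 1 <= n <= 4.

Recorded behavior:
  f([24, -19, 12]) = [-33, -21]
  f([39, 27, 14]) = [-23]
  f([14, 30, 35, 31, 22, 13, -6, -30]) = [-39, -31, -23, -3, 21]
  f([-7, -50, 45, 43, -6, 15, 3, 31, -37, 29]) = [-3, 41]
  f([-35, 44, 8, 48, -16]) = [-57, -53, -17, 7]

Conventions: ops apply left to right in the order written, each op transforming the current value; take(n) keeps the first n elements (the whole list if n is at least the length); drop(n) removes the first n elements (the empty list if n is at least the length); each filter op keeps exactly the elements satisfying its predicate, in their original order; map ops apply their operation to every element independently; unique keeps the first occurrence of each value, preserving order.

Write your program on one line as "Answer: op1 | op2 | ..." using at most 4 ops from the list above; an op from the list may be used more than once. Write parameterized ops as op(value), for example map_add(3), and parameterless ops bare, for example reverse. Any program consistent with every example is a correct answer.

map_add(9) | filter_odd | map_neg | sort_asc

Check, running the answer program on each example:
  [24, -19, 12] -> [33, -10, 21] -> [33, 21] -> [-33, -21] -> [-33, -21]
  [39, 27, 14] -> [48, 36, 23] -> [23] -> [-23] -> [-23]
  [14, 30, 35, 31, 22, 13, -6, -30] -> [23, 39, 44, 40, 31, 22, 3, -21] -> [23, 39, 31, 3, -21] -> [-23, -39, -31, -3, 21] -> [-39, -31, -23, -3, 21]
  [-7, -50, 45, 43, -6, 15, 3, 31, -37, 29] -> [2, -41, 54, 52, 3, 24, 12, 40, -28, 38] -> [-41, 3] -> [41, -3] -> [-3, 41]
  [-35, 44, 8, 48, -16] -> [-26, 53, 17, 57, -7] -> [53, 17, 57, -7] -> [-53, -17, -57, 7] -> [-57, -53, -17, 7]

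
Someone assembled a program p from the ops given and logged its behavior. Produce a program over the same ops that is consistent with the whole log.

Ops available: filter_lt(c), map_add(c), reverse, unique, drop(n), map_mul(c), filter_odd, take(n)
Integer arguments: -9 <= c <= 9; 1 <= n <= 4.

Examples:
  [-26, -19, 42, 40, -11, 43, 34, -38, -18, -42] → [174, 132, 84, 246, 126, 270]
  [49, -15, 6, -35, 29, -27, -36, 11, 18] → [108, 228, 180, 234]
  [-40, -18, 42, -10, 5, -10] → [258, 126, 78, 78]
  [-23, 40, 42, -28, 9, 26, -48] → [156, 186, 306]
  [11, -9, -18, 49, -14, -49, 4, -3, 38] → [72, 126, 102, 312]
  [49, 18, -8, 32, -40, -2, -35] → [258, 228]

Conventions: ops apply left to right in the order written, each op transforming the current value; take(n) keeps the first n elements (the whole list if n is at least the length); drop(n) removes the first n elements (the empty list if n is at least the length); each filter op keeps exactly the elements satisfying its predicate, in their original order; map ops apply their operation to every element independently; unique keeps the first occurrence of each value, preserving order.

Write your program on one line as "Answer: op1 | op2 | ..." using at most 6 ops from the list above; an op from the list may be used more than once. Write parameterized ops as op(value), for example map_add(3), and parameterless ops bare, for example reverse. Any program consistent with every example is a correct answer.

filter_lt(-1) | map_add(6) | filter_lt(-2) | map_add(-9) | map_mul(-6)

Check, running the answer program on each example:
  [-26, -19, 42, 40, -11, 43, 34, -38, -18, -42] -> [-26, -19, -11, -38, -18, -42] -> [-20, -13, -5, -32, -12, -36] -> [-20, -13, -5, -32, -12, -36] -> [-29, -22, -14, -41, -21, -45] -> [174, 132, 84, 246, 126, 270]
  [49, -15, 6, -35, 29, -27, -36, 11, 18] -> [-15, -35, -27, -36] -> [-9, -29, -21, -30] -> [-9, -29, -21, -30] -> [-18, -38, -30, -39] -> [108, 228, 180, 234]
  [-40, -18, 42, -10, 5, -10] -> [-40, -18, -10, -10] -> [-34, -12, -4, -4] -> [-34, -12, -4, -4] -> [-43, -21, -13, -13] -> [258, 126, 78, 78]
  [-23, 40, 42, -28, 9, 26, -48] -> [-23, -28, -48] -> [-17, -22, -42] -> [-17, -22, -42] -> [-26, -31, -51] -> [156, 186, 306]
  [11, -9, -18, 49, -14, -49, 4, -3, 38] -> [-9, -18, -14, -49, -3] -> [-3, -12, -8, -43, 3] -> [-3, -12, -8, -43] -> [-12, -21, -17, -52] -> [72, 126, 102, 312]
  [49, 18, -8, 32, -40, -2, -35] -> [-8, -40, -2, -35] -> [-2, -34, 4, -29] -> [-34, -29] -> [-43, -38] -> [258, 228]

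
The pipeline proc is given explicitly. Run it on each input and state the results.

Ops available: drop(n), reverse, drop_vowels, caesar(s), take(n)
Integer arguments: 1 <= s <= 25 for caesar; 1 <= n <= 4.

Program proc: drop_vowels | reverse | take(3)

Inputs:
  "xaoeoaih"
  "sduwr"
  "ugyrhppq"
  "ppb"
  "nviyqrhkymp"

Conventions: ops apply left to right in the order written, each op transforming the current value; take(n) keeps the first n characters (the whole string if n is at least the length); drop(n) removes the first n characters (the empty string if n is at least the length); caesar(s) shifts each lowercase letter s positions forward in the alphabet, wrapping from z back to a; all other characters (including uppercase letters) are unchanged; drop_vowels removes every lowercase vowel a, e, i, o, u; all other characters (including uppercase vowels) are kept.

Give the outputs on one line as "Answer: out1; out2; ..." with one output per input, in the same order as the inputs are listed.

Execution, op by op:
  "xaoeoaih" -> "xh" -> "hx" -> "hx"
  "sduwr" -> "sdwr" -> "rwds" -> "rwd"
  "ugyrhppq" -> "gyrhppq" -> "qpphryg" -> "qpp"
  "ppb" -> "ppb" -> "bpp" -> "bpp"
  "nviyqrhkymp" -> "nvyqrhkymp" -> "pmykhrqyvn" -> "pmy"

"hx"; "rwd"; "qpp"; "bpp"; "pmy"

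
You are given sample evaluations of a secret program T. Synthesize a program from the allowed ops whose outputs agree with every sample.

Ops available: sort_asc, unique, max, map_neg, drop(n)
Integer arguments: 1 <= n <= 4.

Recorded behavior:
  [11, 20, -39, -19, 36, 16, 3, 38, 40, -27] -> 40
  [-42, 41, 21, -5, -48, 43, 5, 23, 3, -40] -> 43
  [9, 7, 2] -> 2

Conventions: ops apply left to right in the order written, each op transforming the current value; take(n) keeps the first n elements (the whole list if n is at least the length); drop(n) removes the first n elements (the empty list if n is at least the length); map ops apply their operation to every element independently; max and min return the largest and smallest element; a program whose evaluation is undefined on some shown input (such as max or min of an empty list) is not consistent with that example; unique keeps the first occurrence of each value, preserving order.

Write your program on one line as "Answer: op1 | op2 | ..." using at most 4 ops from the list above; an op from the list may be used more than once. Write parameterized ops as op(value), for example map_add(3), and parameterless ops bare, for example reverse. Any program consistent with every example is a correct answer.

drop(2) | sort_asc | max

Check, running the answer program on each example:
  [11, 20, -39, -19, 36, 16, 3, 38, 40, -27] -> [-39, -19, 36, 16, 3, 38, 40, -27] -> [-39, -27, -19, 3, 16, 36, 38, 40] -> 40
  [-42, 41, 21, -5, -48, 43, 5, 23, 3, -40] -> [21, -5, -48, 43, 5, 23, 3, -40] -> [-48, -40, -5, 3, 5, 21, 23, 43] -> 43
  [9, 7, 2] -> [2] -> [2] -> 2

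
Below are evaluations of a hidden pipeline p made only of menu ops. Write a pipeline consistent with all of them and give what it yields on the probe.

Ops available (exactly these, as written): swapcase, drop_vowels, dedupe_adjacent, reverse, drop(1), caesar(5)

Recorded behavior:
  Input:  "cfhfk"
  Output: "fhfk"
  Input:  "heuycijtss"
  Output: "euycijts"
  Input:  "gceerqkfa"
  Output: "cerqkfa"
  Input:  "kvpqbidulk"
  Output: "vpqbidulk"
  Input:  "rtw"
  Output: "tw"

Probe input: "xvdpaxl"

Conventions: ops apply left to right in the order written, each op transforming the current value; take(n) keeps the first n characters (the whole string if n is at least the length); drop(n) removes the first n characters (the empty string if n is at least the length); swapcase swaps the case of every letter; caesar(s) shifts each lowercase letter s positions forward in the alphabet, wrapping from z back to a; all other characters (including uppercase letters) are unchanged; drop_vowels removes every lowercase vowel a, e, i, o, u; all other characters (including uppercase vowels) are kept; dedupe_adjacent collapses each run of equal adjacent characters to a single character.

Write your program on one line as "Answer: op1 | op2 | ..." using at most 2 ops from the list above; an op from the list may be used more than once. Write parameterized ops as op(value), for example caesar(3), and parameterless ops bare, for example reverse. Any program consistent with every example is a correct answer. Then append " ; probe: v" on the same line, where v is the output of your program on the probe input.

drop(1) | dedupe_adjacent ; probe: "vdpaxl"

Check, running the answer program on each example:
  "cfhfk" -> "fhfk" -> "fhfk"
  "heuycijtss" -> "euycijtss" -> "euycijts"
  "gceerqkfa" -> "ceerqkfa" -> "cerqkfa"
  "kvpqbidulk" -> "vpqbidulk" -> "vpqbidulk"
  "rtw" -> "tw" -> "tw"
  probe: "xvdpaxl" -> "vdpaxl" -> "vdpaxl"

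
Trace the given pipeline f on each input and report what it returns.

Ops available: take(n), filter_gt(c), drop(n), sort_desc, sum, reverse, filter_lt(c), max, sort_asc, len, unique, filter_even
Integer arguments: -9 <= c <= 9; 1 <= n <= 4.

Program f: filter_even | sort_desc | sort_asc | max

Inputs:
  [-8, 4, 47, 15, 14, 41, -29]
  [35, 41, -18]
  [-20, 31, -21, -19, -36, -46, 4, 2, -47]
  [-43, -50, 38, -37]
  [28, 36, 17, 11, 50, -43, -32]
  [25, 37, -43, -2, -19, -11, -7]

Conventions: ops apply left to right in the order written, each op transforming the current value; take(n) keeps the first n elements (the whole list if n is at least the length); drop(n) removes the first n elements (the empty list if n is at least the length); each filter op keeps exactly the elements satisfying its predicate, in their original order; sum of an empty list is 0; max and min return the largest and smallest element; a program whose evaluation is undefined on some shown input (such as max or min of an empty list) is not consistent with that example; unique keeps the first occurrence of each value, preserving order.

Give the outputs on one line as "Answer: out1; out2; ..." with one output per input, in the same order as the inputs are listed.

Execution, op by op:
  [-8, 4, 47, 15, 14, 41, -29] -> [-8, 4, 14] -> [14, 4, -8] -> [-8, 4, 14] -> 14
  [35, 41, -18] -> [-18] -> [-18] -> [-18] -> -18
  [-20, 31, -21, -19, -36, -46, 4, 2, -47] -> [-20, -36, -46, 4, 2] -> [4, 2, -20, -36, -46] -> [-46, -36, -20, 2, 4] -> 4
  [-43, -50, 38, -37] -> [-50, 38] -> [38, -50] -> [-50, 38] -> 38
  [28, 36, 17, 11, 50, -43, -32] -> [28, 36, 50, -32] -> [50, 36, 28, -32] -> [-32, 28, 36, 50] -> 50
  [25, 37, -43, -2, -19, -11, -7] -> [-2] -> [-2] -> [-2] -> -2

14; -18; 4; 38; 50; -2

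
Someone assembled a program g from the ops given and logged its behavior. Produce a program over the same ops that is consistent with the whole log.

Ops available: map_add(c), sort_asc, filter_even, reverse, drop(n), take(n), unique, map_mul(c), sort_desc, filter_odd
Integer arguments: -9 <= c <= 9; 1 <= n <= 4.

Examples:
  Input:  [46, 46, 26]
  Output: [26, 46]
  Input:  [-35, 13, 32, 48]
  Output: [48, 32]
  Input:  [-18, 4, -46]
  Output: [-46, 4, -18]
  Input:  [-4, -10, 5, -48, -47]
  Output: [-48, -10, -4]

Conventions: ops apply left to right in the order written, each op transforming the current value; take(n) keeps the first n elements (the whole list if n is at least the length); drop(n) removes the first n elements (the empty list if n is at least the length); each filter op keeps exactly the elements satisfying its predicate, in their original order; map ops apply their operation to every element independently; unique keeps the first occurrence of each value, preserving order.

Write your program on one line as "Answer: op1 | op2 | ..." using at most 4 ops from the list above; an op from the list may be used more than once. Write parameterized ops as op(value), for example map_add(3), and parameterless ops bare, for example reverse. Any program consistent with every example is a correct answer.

unique | filter_even | reverse

Check, running the answer program on each example:
  [46, 46, 26] -> [46, 26] -> [46, 26] -> [26, 46]
  [-35, 13, 32, 48] -> [-35, 13, 32, 48] -> [32, 48] -> [48, 32]
  [-18, 4, -46] -> [-18, 4, -46] -> [-18, 4, -46] -> [-46, 4, -18]
  [-4, -10, 5, -48, -47] -> [-4, -10, 5, -48, -47] -> [-4, -10, -48] -> [-48, -10, -4]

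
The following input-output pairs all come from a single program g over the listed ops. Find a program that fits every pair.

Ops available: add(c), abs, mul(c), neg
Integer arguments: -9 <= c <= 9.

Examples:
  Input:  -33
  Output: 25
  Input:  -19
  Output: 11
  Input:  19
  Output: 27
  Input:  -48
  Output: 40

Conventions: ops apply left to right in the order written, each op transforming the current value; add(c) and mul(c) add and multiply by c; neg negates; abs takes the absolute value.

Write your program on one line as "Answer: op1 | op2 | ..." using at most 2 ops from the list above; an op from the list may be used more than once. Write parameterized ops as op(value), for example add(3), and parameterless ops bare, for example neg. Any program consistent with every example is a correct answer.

add(8) | abs

Check, running the answer program on each example:
  -33 -> -25 -> 25
  -19 -> -11 -> 11
  19 -> 27 -> 27
  -48 -> -40 -> 40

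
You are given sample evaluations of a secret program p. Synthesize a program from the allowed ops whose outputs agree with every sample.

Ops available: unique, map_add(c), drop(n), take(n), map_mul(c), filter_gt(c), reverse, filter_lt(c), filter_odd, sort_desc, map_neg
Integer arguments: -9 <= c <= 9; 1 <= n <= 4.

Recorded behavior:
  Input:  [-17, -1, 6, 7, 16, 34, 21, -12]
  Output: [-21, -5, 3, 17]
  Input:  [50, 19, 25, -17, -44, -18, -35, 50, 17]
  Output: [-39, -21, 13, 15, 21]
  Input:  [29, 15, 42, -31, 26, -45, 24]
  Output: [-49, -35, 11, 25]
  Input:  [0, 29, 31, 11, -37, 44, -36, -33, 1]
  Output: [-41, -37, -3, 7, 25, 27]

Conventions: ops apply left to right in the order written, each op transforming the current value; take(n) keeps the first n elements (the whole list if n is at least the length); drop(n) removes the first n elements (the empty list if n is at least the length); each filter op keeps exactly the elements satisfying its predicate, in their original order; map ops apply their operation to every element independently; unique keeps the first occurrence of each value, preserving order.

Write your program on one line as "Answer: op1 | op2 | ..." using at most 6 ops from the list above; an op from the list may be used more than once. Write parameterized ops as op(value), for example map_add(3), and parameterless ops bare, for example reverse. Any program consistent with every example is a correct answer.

map_neg | sort_desc | filter_odd | map_neg | map_add(-4)

Check, running the answer program on each example:
  [-17, -1, 6, 7, 16, 34, 21, -12] -> [17, 1, -6, -7, -16, -34, -21, 12] -> [17, 12, 1, -6, -7, -16, -21, -34] -> [17, 1, -7, -21] -> [-17, -1, 7, 21] -> [-21, -5, 3, 17]
  [50, 19, 25, -17, -44, -18, -35, 50, 17] -> [-50, -19, -25, 17, 44, 18, 35, -50, -17] -> [44, 35, 18, 17, -17, -19, -25, -50, -50] -> [35, 17, -17, -19, -25] -> [-35, -17, 17, 19, 25] -> [-39, -21, 13, 15, 21]
  [29, 15, 42, -31, 26, -45, 24] -> [-29, -15, -42, 31, -26, 45, -24] -> [45, 31, -15, -24, -26, -29, -42] -> [45, 31, -15, -29] -> [-45, -31, 15, 29] -> [-49, -35, 11, 25]
  [0, 29, 31, 11, -37, 44, -36, -33, 1] -> [0, -29, -31, -11, 37, -44, 36, 33, -1] -> [37, 36, 33, 0, -1, -11, -29, -31, -44] -> [37, 33, -1, -11, -29, -31] -> [-37, -33, 1, 11, 29, 31] -> [-41, -37, -3, 7, 25, 27]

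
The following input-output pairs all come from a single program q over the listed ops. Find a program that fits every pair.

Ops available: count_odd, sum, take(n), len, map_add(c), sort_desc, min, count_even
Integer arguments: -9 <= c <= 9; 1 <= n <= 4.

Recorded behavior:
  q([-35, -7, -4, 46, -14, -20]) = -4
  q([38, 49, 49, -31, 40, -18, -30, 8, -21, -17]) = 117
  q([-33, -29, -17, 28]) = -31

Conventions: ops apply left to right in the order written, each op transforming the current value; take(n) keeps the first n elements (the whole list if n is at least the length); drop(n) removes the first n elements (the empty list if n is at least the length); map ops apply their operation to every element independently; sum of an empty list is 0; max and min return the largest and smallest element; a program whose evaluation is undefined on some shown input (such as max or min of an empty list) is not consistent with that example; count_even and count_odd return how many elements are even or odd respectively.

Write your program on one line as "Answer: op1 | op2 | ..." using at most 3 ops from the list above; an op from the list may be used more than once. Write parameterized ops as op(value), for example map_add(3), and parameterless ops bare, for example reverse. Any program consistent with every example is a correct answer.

map_add(5) | sort_desc | sum

Check, running the answer program on each example:
  [-35, -7, -4, 46, -14, -20] -> [-30, -2, 1, 51, -9, -15] -> [51, 1, -2, -9, -15, -30] -> -4
  [38, 49, 49, -31, 40, -18, -30, 8, -21, -17] -> [43, 54, 54, -26, 45, -13, -25, 13, -16, -12] -> [54, 54, 45, 43, 13, -12, -13, -16, -25, -26] -> 117
  [-33, -29, -17, 28] -> [-28, -24, -12, 33] -> [33, -12, -24, -28] -> -31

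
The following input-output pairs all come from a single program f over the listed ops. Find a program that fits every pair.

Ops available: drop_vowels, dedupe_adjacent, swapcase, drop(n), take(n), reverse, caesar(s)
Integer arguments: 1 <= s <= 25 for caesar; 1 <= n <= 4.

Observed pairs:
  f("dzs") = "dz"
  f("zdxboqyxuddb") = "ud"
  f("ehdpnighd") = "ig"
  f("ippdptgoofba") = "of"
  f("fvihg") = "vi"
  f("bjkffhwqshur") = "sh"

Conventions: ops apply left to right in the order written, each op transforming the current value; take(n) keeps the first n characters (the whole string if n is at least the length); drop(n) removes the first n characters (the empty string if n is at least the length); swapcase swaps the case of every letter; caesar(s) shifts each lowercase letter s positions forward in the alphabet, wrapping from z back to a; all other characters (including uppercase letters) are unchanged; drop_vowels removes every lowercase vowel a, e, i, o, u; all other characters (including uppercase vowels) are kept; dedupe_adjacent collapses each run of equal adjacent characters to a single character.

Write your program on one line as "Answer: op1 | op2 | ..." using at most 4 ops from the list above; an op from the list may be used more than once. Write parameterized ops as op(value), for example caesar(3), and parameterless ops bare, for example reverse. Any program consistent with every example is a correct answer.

reverse | take(4) | reverse | take(2)

Check, running the answer program on each example:
  "dzs" -> "szd" -> "szd" -> "dzs" -> "dz"
  "zdxboqyxuddb" -> "bdduxyqobxdz" -> "bddu" -> "uddb" -> "ud"
  "ehdpnighd" -> "dhginpdhe" -> "dhgi" -> "ighd" -> "ig"
  "ippdptgoofba" -> "abfoogtpdppi" -> "abfo" -> "ofba" -> "of"
  "fvihg" -> "ghivf" -> "ghiv" -> "vihg" -> "vi"
  "bjkffhwqshur" -> "ruhsqwhffkjb" -> "ruhs" -> "shur" -> "sh"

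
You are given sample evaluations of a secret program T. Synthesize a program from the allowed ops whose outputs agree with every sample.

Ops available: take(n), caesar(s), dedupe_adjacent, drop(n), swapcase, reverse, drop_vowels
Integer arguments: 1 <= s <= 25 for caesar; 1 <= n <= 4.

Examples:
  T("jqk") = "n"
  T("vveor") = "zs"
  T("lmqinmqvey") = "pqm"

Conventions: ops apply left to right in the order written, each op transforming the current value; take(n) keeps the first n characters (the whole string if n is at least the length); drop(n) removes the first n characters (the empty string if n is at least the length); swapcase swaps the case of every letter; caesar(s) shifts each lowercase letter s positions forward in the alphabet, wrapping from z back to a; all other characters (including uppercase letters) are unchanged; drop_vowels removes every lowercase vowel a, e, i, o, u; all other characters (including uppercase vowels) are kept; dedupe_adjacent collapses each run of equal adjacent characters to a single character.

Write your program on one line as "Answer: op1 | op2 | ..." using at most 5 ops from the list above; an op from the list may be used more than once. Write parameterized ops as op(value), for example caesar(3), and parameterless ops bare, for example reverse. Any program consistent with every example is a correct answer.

take(4) | caesar(13) | caesar(17) | dedupe_adjacent | drop_vowels

Check, running the answer program on each example:
  "jqk" -> "jqk" -> "wdx" -> "nuo" -> "nuo" -> "n"
  "vveor" -> "vveo" -> "iirb" -> "zzis" -> "zis" -> "zs"
  "lmqinmqvey" -> "lmqi" -> "yzdv" -> "pqum" -> "pqum" -> "pqm"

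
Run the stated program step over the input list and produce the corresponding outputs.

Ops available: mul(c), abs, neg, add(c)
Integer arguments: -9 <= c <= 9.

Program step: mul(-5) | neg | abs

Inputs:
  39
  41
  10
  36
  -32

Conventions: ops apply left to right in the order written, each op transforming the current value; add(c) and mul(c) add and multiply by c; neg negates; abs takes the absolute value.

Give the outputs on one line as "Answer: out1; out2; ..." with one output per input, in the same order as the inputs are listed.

195; 205; 50; 180; 160

Execution, op by op:
  39 -> -195 -> 195 -> 195
  41 -> -205 -> 205 -> 205
  10 -> -50 -> 50 -> 50
  36 -> -180 -> 180 -> 180
  -32 -> 160 -> -160 -> 160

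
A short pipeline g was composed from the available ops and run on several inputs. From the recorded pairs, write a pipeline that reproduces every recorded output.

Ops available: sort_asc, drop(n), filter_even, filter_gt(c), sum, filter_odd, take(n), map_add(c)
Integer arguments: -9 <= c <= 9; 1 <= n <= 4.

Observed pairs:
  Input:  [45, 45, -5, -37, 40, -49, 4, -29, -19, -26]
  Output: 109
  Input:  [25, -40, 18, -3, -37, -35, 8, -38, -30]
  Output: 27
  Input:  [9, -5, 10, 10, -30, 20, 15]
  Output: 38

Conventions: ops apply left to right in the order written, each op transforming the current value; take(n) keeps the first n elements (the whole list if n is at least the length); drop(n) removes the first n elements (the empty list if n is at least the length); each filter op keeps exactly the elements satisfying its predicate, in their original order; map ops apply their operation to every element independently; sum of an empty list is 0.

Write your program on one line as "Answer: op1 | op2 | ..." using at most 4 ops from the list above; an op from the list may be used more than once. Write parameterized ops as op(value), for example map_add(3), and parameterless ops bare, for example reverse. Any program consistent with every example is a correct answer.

map_add(8) | take(3) | sort_asc | sum

Check, running the answer program on each example:
  [45, 45, -5, -37, 40, -49, 4, -29, -19, -26] -> [53, 53, 3, -29, 48, -41, 12, -21, -11, -18] -> [53, 53, 3] -> [3, 53, 53] -> 109
  [25, -40, 18, -3, -37, -35, 8, -38, -30] -> [33, -32, 26, 5, -29, -27, 16, -30, -22] -> [33, -32, 26] -> [-32, 26, 33] -> 27
  [9, -5, 10, 10, -30, 20, 15] -> [17, 3, 18, 18, -22, 28, 23] -> [17, 3, 18] -> [3, 17, 18] -> 38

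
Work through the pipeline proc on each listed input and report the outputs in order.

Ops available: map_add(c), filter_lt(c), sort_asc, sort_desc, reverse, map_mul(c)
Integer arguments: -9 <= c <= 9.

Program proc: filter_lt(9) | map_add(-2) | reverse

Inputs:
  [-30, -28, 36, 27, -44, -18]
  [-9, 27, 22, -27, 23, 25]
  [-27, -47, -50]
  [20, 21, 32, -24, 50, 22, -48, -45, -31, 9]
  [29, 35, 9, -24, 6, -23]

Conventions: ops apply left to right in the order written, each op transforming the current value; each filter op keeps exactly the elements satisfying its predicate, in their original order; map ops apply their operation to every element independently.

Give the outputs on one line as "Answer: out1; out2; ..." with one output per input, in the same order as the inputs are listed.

Execution, op by op:
  [-30, -28, 36, 27, -44, -18] -> [-30, -28, -44, -18] -> [-32, -30, -46, -20] -> [-20, -46, -30, -32]
  [-9, 27, 22, -27, 23, 25] -> [-9, -27] -> [-11, -29] -> [-29, -11]
  [-27, -47, -50] -> [-27, -47, -50] -> [-29, -49, -52] -> [-52, -49, -29]
  [20, 21, 32, -24, 50, 22, -48, -45, -31, 9] -> [-24, -48, -45, -31] -> [-26, -50, -47, -33] -> [-33, -47, -50, -26]
  [29, 35, 9, -24, 6, -23] -> [-24, 6, -23] -> [-26, 4, -25] -> [-25, 4, -26]

[-20, -46, -30, -32]; [-29, -11]; [-52, -49, -29]; [-33, -47, -50, -26]; [-25, 4, -26]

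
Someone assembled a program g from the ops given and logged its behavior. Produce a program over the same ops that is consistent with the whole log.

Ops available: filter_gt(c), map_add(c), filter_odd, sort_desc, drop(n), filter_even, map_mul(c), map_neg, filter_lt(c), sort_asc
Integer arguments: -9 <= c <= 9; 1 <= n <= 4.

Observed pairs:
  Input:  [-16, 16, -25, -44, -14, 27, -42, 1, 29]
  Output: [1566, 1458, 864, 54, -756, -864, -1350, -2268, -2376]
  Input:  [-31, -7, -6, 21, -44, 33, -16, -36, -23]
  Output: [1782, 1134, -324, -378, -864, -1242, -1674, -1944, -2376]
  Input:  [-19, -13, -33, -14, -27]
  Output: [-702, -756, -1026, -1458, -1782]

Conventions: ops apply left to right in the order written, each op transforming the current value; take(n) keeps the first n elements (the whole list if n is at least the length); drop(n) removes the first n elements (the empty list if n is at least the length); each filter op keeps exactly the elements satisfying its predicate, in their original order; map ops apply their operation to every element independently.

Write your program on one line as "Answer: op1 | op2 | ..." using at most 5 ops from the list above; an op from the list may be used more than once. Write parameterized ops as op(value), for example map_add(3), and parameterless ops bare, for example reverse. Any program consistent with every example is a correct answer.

map_mul(-9) | map_mul(6) | map_mul(-1) | sort_asc | sort_desc

Check, running the answer program on each example:
  [-16, 16, -25, -44, -14, 27, -42, 1, 29] -> [144, -144, 225, 396, 126, -243, 378, -9, -261] -> [864, -864, 1350, 2376, 756, -1458, 2268, -54, -1566] -> [-864, 864, -1350, -2376, -756, 1458, -2268, 54, 1566] -> [-2376, -2268, -1350, -864, -756, 54, 864, 1458, 1566] -> [1566, 1458, 864, 54, -756, -864, -1350, -2268, -2376]
  [-31, -7, -6, 21, -44, 33, -16, -36, -23] -> [279, 63, 54, -189, 396, -297, 144, 324, 207] -> [1674, 378, 324, -1134, 2376, -1782, 864, 1944, 1242] -> [-1674, -378, -324, 1134, -2376, 1782, -864, -1944, -1242] -> [-2376, -1944, -1674, -1242, -864, -378, -324, 1134, 1782] -> [1782, 1134, -324, -378, -864, -1242, -1674, -1944, -2376]
  [-19, -13, -33, -14, -27] -> [171, 117, 297, 126, 243] -> [1026, 702, 1782, 756, 1458] -> [-1026, -702, -1782, -756, -1458] -> [-1782, -1458, -1026, -756, -702] -> [-702, -756, -1026, -1458, -1782]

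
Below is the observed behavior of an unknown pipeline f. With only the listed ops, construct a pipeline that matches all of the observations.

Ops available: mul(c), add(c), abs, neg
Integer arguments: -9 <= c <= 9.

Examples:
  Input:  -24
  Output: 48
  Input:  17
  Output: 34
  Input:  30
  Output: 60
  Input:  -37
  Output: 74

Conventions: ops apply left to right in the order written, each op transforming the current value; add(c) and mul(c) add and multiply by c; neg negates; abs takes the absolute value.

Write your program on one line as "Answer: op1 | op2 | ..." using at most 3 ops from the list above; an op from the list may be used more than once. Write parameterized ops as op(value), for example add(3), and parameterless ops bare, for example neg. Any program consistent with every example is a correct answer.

abs | mul(2)

Check, running the answer program on each example:
  -24 -> 24 -> 48
  17 -> 17 -> 34
  30 -> 30 -> 60
  -37 -> 37 -> 74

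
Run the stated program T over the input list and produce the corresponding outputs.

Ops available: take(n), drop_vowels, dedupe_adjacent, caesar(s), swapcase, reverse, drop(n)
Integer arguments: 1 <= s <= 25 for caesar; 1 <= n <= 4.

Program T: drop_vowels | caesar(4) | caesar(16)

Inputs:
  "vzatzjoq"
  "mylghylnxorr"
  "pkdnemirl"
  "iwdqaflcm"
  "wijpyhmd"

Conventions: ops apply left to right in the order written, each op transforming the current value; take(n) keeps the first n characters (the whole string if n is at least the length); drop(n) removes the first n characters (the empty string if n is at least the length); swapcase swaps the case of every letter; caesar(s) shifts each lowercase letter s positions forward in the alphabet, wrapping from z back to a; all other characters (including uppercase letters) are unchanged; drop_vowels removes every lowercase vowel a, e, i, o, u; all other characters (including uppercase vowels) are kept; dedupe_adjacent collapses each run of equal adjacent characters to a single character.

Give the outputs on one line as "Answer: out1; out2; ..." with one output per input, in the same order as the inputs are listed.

Execution, op by op:
  "vzatzjoq" -> "vztzjq" -> "zdxdnu" -> "ptntdk"
  "mylghylnxorr" -> "mylghylnxrr" -> "qcpklcprbvv" -> "gsfabsfhrll"
  "pkdnemirl" -> "pkdnmrl" -> "tohrqvp" -> "jexhglf"
  "iwdqaflcm" -> "wdqflcm" -> "ahujpgq" -> "qxkzfwg"
  "wijpyhmd" -> "wjpyhmd" -> "antclqh" -> "qdjsbgx"

"ptntdk"; "gsfabsfhrll"; "jexhglf"; "qxkzfwg"; "qdjsbgx"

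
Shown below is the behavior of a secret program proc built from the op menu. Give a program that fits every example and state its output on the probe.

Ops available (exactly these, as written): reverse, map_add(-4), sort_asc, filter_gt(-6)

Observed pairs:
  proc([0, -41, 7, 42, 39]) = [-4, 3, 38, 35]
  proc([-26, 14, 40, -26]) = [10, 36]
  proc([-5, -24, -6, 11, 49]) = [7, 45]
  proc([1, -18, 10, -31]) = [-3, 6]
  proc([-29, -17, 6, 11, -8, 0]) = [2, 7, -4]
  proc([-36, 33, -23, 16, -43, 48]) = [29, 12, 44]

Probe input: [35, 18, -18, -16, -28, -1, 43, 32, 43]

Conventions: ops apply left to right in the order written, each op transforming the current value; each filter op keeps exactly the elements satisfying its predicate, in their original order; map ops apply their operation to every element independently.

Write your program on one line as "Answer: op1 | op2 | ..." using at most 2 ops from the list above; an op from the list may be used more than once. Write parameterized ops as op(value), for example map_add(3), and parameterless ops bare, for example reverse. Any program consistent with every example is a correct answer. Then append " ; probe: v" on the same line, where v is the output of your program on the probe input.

map_add(-4) | filter_gt(-6) ; probe: [31, 14, -5, 39, 28, 39]

Check, running the answer program on each example:
  [0, -41, 7, 42, 39] -> [-4, -45, 3, 38, 35] -> [-4, 3, 38, 35]
  [-26, 14, 40, -26] -> [-30, 10, 36, -30] -> [10, 36]
  [-5, -24, -6, 11, 49] -> [-9, -28, -10, 7, 45] -> [7, 45]
  [1, -18, 10, -31] -> [-3, -22, 6, -35] -> [-3, 6]
  [-29, -17, 6, 11, -8, 0] -> [-33, -21, 2, 7, -12, -4] -> [2, 7, -4]
  [-36, 33, -23, 16, -43, 48] -> [-40, 29, -27, 12, -47, 44] -> [29, 12, 44]
  probe: [35, 18, -18, -16, -28, -1, 43, 32, 43] -> [31, 14, -22, -20, -32, -5, 39, 28, 39] -> [31, 14, -5, 39, 28, 39]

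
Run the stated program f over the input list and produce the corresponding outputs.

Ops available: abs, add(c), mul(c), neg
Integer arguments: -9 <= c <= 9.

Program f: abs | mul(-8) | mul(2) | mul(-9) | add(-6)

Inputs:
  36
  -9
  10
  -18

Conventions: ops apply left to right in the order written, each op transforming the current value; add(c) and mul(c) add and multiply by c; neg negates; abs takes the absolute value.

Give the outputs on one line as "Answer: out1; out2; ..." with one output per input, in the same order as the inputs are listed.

5178; 1290; 1434; 2586

Execution, op by op:
  36 -> 36 -> -288 -> -576 -> 5184 -> 5178
  -9 -> 9 -> -72 -> -144 -> 1296 -> 1290
  10 -> 10 -> -80 -> -160 -> 1440 -> 1434
  -18 -> 18 -> -144 -> -288 -> 2592 -> 2586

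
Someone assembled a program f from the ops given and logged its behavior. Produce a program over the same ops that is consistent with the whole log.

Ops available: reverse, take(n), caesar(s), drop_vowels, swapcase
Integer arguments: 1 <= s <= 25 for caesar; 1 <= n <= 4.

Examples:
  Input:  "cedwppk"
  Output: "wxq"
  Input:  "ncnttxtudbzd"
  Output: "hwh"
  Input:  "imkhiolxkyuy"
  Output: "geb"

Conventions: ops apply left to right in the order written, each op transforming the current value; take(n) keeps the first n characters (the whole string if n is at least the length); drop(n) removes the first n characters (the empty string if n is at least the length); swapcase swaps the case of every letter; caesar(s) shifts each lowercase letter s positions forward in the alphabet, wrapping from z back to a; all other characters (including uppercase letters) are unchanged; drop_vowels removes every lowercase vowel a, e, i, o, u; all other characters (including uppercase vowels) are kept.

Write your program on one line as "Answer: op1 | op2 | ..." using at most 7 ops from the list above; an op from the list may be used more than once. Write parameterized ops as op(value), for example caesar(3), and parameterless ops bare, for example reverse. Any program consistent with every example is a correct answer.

reverse | drop_vowels | caesar(20) | reverse | take(4) | take(3)

Check, running the answer program on each example:
  "cedwppk" -> "kppwdec" -> "kppwdc" -> "ejjqxw" -> "wxqjje" -> "wxqj" -> "wxq"
  "ncnttxtudbzd" -> "dzbdutxttncn" -> "dzbdtxttncn" -> "xtvxnrnnhwh" -> "hwhnnrnxvtx" -> "hwhn" -> "hwh"
  "imkhiolxkyuy" -> "yuykxloihkmi" -> "yykxlhkm" -> "sserfbeg" -> "gebfress" -> "gebf" -> "geb"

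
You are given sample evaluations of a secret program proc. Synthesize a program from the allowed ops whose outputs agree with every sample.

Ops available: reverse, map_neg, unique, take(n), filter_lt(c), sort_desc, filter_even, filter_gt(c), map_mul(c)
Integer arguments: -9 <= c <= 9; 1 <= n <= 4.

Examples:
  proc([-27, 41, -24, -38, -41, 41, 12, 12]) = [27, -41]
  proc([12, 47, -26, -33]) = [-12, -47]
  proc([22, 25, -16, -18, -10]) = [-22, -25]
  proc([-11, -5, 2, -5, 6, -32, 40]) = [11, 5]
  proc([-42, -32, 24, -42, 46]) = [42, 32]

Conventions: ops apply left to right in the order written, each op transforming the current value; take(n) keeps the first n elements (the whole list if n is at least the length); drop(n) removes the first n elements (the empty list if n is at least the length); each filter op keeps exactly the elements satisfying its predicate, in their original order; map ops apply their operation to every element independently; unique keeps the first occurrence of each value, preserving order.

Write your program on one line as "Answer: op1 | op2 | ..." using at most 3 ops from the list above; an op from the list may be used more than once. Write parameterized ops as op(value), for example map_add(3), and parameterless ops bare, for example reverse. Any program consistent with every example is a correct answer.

map_neg | take(2)

Check, running the answer program on each example:
  [-27, 41, -24, -38, -41, 41, 12, 12] -> [27, -41, 24, 38, 41, -41, -12, -12] -> [27, -41]
  [12, 47, -26, -33] -> [-12, -47, 26, 33] -> [-12, -47]
  [22, 25, -16, -18, -10] -> [-22, -25, 16, 18, 10] -> [-22, -25]
  [-11, -5, 2, -5, 6, -32, 40] -> [11, 5, -2, 5, -6, 32, -40] -> [11, 5]
  [-42, -32, 24, -42, 46] -> [42, 32, -24, 42, -46] -> [42, 32]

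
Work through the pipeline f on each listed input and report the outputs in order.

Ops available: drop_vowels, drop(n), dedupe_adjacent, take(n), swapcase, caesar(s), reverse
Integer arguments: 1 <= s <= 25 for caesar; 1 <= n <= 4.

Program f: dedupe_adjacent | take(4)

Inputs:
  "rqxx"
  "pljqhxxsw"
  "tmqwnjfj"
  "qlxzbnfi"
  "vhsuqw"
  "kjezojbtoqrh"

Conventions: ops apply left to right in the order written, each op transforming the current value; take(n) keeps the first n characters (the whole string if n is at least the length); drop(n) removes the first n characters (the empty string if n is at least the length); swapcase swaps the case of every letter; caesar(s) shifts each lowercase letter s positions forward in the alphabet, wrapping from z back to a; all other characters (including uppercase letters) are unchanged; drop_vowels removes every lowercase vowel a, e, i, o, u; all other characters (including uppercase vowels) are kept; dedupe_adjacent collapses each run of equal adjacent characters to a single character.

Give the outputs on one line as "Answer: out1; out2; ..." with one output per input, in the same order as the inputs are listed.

Execution, op by op:
  "rqxx" -> "rqx" -> "rqx"
  "pljqhxxsw" -> "pljqhxsw" -> "pljq"
  "tmqwnjfj" -> "tmqwnjfj" -> "tmqw"
  "qlxzbnfi" -> "qlxzbnfi" -> "qlxz"
  "vhsuqw" -> "vhsuqw" -> "vhsu"
  "kjezojbtoqrh" -> "kjezojbtoqrh" -> "kjez"

"rqx"; "pljq"; "tmqw"; "qlxz"; "vhsu"; "kjez"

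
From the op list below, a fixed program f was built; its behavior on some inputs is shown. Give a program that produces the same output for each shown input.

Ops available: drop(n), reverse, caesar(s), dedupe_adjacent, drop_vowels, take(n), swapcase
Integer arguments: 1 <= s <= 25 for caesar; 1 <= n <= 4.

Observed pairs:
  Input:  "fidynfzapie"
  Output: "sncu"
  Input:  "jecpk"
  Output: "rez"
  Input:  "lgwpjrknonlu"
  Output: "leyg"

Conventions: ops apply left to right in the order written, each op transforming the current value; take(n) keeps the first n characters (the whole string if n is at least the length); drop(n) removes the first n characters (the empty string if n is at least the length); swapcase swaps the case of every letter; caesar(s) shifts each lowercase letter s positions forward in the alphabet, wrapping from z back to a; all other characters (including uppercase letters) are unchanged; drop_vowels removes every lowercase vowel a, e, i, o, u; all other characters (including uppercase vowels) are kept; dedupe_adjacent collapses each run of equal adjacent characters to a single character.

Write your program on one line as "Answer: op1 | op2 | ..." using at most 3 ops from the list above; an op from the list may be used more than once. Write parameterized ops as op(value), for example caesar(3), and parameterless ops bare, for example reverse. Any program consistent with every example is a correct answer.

caesar(15) | drop(2) | take(4)

Check, running the answer program on each example:
  "fidynfzapie" -> "uxsncuopext" -> "sncuopext" -> "sncu"
  "jecpk" -> "ytrez" -> "rez" -> "rez"
  "lgwpjrknonlu" -> "avleygzcdcaj" -> "leygzcdcaj" -> "leyg"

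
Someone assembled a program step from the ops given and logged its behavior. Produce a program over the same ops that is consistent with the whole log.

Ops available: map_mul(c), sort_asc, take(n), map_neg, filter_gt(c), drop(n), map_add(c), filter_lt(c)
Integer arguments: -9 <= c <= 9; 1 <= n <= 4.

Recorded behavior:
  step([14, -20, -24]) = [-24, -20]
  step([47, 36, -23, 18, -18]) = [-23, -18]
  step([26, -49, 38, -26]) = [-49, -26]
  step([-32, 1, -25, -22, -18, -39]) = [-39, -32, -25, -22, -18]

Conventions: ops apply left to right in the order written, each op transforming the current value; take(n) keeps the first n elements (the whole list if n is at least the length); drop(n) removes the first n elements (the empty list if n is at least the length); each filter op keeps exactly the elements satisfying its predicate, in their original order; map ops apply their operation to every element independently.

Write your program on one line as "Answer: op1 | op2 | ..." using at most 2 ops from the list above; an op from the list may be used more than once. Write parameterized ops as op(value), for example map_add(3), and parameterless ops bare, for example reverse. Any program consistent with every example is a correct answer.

sort_asc | filter_lt(-4)

Check, running the answer program on each example:
  [14, -20, -24] -> [-24, -20, 14] -> [-24, -20]
  [47, 36, -23, 18, -18] -> [-23, -18, 18, 36, 47] -> [-23, -18]
  [26, -49, 38, -26] -> [-49, -26, 26, 38] -> [-49, -26]
  [-32, 1, -25, -22, -18, -39] -> [-39, -32, -25, -22, -18, 1] -> [-39, -32, -25, -22, -18]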